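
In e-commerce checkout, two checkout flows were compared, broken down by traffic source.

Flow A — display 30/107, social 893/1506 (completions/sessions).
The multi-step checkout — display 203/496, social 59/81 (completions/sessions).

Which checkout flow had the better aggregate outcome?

Flow A

Display: Flow A 30/107 = 28.0%, the multi-step checkout 203/496 = 40.9% → the multi-step checkout
Social: Flow A 893/1506 = 59.3%, the multi-step checkout 59/81 = 72.8% → the multi-step checkout
Overall: Flow A 923/1613 = 57.2%, the multi-step checkout 262/577 = 45.4% → Flow A
(The multi-step checkout wins every traffic group but Flow A wins overall — the multi-step checkout's sessions skew toward the low-rate display group.)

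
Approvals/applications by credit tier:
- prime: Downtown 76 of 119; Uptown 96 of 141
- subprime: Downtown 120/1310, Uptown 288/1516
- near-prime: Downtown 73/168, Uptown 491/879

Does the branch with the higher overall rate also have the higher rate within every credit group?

Prime: Downtown 76/119 = 63.9%, Uptown 96/141 = 68.1% → Uptown
Subprime: Downtown 120/1310 = 9.2%, Uptown 288/1516 = 19.0% → Uptown
Near-prime: Downtown 73/168 = 43.5%, Uptown 491/879 = 55.9% → Uptown
Overall: Downtown 269/1597 = 16.8%, Uptown 875/2536 = 34.5% → Uptown
Uptown wins overall and in every credit group — no reversal.

Yes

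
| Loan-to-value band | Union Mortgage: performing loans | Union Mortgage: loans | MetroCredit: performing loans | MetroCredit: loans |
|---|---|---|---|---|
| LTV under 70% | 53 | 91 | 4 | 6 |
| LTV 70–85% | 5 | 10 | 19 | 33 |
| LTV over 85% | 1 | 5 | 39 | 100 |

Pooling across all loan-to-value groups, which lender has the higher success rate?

Union Mortgage

LTV under 70%: Union Mortgage 53/91 = 58.2%, MetroCredit 4/6 = 66.7% → MetroCredit
LTV 70–85%: Union Mortgage 5/10 = 50.0%, MetroCredit 19/33 = 57.6% → MetroCredit
LTV over 85%: Union Mortgage 1/5 = 20.0%, MetroCredit 39/100 = 39.0% → MetroCredit
Overall: Union Mortgage 59/106 = 55.7%, MetroCredit 62/139 = 44.6% → Union Mortgage
(MetroCredit wins every loan-to-value group but Union Mortgage wins overall — MetroCredit's loans skew toward the low-rate LTV over 85% group.)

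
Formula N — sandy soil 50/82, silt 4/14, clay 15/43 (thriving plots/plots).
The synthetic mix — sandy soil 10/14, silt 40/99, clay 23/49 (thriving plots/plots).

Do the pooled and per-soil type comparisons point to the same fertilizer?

Sandy soil: Formula N 50/82 = 61.0%, the synthetic mix 10/14 = 71.4% → the synthetic mix
Silt: Formula N 4/14 = 28.6%, the synthetic mix 40/99 = 40.4% → the synthetic mix
Clay: Formula N 15/43 = 34.9%, the synthetic mix 23/49 = 46.9% → the synthetic mix
Overall: Formula N 69/139 = 49.6%, the synthetic mix 73/162 = 45.1% → Formula N
The synthetic mix wins each soil group but Formula N wins overall — the comparison reverses. The synthetic mix's plots skew toward silt, which has a lower base rate.

No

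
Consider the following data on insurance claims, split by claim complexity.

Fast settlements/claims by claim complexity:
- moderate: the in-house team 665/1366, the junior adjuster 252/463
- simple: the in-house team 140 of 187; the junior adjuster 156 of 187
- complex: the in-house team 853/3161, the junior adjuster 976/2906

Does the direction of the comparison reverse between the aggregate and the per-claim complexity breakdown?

No

Moderate: the in-house team 665/1366 = 48.7%, the junior adjuster 252/463 = 54.4% → the junior adjuster
Simple: the in-house team 140/187 = 74.9%, the junior adjuster 156/187 = 83.4% → the junior adjuster
Complex: the in-house team 853/3161 = 27.0%, the junior adjuster 976/2906 = 33.6% → the junior adjuster
Overall: the in-house team 1658/4714 = 35.2%, the junior adjuster 1384/3556 = 38.9% → the junior adjuster
The junior adjuster wins overall and in every claim group — no reversal.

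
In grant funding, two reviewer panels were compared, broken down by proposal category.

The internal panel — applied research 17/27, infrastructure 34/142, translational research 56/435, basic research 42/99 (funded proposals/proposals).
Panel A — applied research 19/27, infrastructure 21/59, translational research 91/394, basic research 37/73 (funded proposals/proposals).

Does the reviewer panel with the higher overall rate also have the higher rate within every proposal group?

Applied research: the internal panel 17/27 = 63.0%, Panel A 19/27 = 70.4% → Panel A
Infrastructure: the internal panel 34/142 = 23.9%, Panel A 21/59 = 35.6% → Panel A
Translational research: the internal panel 56/435 = 12.9%, Panel A 91/394 = 23.1% → Panel A
Basic research: the internal panel 42/99 = 42.4%, Panel A 37/73 = 50.7% → Panel A
Overall: the internal panel 149/703 = 21.2%, Panel A 168/553 = 30.4% → Panel A
Panel A wins overall and in every proposal group — no reversal.

Yes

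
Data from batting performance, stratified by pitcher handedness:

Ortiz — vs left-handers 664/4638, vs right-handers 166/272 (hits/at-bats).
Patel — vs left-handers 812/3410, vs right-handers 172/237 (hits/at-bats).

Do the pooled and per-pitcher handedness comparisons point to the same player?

Yes

Vs left-handers: Ortiz 664/4638 = 14.3%, Patel 812/3410 = 23.8% → Patel
Vs right-handers: Ortiz 166/272 = 61.0%, Patel 172/237 = 72.6% → Patel
Overall: Ortiz 830/4910 = 16.9%, Patel 984/3647 = 27.0% → Patel
Patel wins overall and in every pitcher group — no reversal.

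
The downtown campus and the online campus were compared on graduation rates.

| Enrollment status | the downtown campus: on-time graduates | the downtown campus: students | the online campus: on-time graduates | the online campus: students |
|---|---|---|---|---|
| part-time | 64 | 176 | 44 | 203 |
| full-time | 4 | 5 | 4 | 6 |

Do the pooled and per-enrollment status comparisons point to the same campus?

Yes

Part-time: the downtown campus 64/176 = 36.4%, the online campus 44/203 = 21.7% → the downtown campus
Full-time: the downtown campus 4/5 = 80.0%, the online campus 4/6 = 66.7% → the downtown campus
Overall: the downtown campus 68/181 = 37.6%, the online campus 48/209 = 23.0% → the downtown campus
The downtown campus wins overall and in every enrollment group — no reversal.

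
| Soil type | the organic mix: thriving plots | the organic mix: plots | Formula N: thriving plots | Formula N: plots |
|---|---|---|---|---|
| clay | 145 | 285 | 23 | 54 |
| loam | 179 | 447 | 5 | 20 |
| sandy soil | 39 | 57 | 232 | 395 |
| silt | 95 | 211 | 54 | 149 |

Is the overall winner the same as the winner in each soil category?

No

Clay: the organic mix 145/285 = 50.9%, Formula N 23/54 = 42.6% → the organic mix
Loam: the organic mix 179/447 = 40.0%, Formula N 5/20 = 25.0% → the organic mix
Sandy soil: the organic mix 39/57 = 68.4%, Formula N 232/395 = 58.7% → the organic mix
Silt: the organic mix 95/211 = 45.0%, Formula N 54/149 = 36.2% → the organic mix
Overall: the organic mix 458/1000 = 45.8%, Formula N 314/618 = 50.8% → Formula N
The organic mix wins each soil group but Formula N wins overall — the comparison reverses. The organic mix's plots skew toward loam, which has a lower base rate.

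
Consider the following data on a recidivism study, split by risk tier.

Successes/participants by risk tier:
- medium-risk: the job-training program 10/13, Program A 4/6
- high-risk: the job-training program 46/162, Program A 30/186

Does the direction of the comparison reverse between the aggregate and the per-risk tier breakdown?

Medium-risk: the job-training program 10/13 = 76.9%, Program A 4/6 = 66.7% → the job-training program
High-risk: the job-training program 46/162 = 28.4%, Program A 30/186 = 16.1% → the job-training program
Overall: the job-training program 56/175 = 32.0%, Program A 34/192 = 17.7% → the job-training program
The job-training program wins overall and in every risk group — no reversal.

No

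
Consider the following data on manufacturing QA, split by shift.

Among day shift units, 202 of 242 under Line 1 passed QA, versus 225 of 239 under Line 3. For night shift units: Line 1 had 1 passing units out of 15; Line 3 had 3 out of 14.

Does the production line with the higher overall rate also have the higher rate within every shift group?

Yes

Day shift: Line 1 202/242 = 83.5%, Line 3 225/239 = 94.1% → Line 3
Night shift: Line 1 1/15 = 6.7%, Line 3 3/14 = 21.4% → Line 3
Overall: Line 1 203/257 = 79.0%, Line 3 228/253 = 90.1% → Line 3
Line 3 wins overall and in every shift group — no reversal.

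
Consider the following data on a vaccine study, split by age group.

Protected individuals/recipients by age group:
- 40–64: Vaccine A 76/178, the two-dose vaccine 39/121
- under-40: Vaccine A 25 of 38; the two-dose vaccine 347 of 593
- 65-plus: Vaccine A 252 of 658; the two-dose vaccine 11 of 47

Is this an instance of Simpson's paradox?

40–64: Vaccine A 76/178 = 42.7%, the two-dose vaccine 39/121 = 32.2% → Vaccine A
Under-40: Vaccine A 25/38 = 65.8%, the two-dose vaccine 347/593 = 58.5% → Vaccine A
65-plus: Vaccine A 252/658 = 38.3%, the two-dose vaccine 11/47 = 23.4% → Vaccine A
Overall: Vaccine A 353/874 = 40.4%, the two-dose vaccine 397/761 = 52.2% → the two-dose vaccine
Vaccine A wins each age group but the two-dose vaccine wins overall — the comparison reverses. Vaccine A's recipients skew toward 65-plus, which has a lower base rate.

Yes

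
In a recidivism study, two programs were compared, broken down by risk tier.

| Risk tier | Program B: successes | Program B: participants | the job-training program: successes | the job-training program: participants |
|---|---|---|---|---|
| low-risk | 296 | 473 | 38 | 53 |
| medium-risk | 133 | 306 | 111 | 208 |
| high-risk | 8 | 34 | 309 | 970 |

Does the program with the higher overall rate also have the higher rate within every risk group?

Low-risk: Program B 296/473 = 62.6%, the job-training program 38/53 = 71.7% → the job-training program
Medium-risk: Program B 133/306 = 43.5%, the job-training program 111/208 = 53.4% → the job-training program
High-risk: Program B 8/34 = 23.5%, the job-training program 309/970 = 31.9% → the job-training program
Overall: Program B 437/813 = 53.8%, the job-training program 458/1231 = 37.2% → Program B
The job-training program wins each risk group but Program B wins overall — the comparison reverses. The job-training program's participants skew toward high-risk, which has a lower base rate.

No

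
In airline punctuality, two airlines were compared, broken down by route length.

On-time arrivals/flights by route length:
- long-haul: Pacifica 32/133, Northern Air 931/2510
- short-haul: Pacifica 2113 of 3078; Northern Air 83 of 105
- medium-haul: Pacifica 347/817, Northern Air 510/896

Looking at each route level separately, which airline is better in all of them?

Long-haul: Pacifica 32/133 = 24.1%, Northern Air 931/2510 = 37.1% → Northern Air
Short-haul: Pacifica 2113/3078 = 68.6%, Northern Air 83/105 = 79.0% → Northern Air
Medium-haul: Pacifica 347/817 = 42.5%, Northern Air 510/896 = 56.9% → Northern Air
Northern Air has the higher rate in all 3 groups.

Northern Air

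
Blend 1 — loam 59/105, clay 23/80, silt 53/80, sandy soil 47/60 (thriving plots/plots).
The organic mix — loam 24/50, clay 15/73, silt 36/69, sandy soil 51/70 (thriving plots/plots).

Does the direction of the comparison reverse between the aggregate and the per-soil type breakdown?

No

Loam: Blend 1 59/105 = 56.2%, the organic mix 24/50 = 48.0% → Blend 1
Clay: Blend 1 23/80 = 28.8%, the organic mix 15/73 = 20.5% → Blend 1
Silt: Blend 1 53/80 = 66.2%, the organic mix 36/69 = 52.2% → Blend 1
Sandy soil: Blend 1 47/60 = 78.3%, the organic mix 51/70 = 72.9% → Blend 1
Overall: Blend 1 182/325 = 56.0%, the organic mix 126/262 = 48.1% → Blend 1
Blend 1 wins overall and in every soil group — no reversal.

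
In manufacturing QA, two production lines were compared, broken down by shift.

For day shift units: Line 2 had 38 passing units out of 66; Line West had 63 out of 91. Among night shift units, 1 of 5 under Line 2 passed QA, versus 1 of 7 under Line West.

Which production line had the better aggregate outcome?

Line West

Day shift: Line 2 38/66 = 57.6%, Line West 63/91 = 69.2% → Line West
Night shift: Line 2 1/5 = 20.0%, Line West 1/7 = 14.3% → Line 2
Overall: Line 2 39/71 = 54.9%, Line West 64/98 = 65.3% → Line West
(Neither sweeps every shift group, but Line West has the higher pooled rate.)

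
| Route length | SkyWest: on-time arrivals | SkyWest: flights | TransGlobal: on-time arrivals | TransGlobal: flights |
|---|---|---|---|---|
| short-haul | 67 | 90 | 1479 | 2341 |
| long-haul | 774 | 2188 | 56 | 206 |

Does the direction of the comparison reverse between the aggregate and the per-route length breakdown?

Yes

Short-haul: SkyWest 67/90 = 74.4%, TransGlobal 1479/2341 = 63.2% → SkyWest
Long-haul: SkyWest 774/2188 = 35.4%, TransGlobal 56/206 = 27.2% → SkyWest
Overall: SkyWest 841/2278 = 36.9%, TransGlobal 1535/2547 = 60.3% → TransGlobal
SkyWest wins each route group but TransGlobal wins overall — the comparison reverses. SkyWest's flights skew toward long-haul, which has a lower base rate.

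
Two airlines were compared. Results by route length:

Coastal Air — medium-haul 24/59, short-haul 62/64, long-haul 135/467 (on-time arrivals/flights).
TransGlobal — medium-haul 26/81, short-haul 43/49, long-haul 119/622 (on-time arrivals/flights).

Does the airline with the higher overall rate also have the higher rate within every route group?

Yes

Medium-haul: Coastal Air 24/59 = 40.7%, TransGlobal 26/81 = 32.1% → Coastal Air
Short-haul: Coastal Air 62/64 = 96.9%, TransGlobal 43/49 = 87.8% → Coastal Air
Long-haul: Coastal Air 135/467 = 28.9%, TransGlobal 119/622 = 19.1% → Coastal Air
Overall: Coastal Air 221/590 = 37.5%, TransGlobal 188/752 = 25.0% → Coastal Air
Coastal Air wins overall and in every route group — no reversal.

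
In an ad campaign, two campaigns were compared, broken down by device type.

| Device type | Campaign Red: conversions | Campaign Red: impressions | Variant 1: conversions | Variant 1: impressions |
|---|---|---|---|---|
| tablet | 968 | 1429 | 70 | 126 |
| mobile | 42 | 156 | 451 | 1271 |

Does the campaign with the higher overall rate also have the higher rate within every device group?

No

Tablet: Campaign Red 968/1429 = 67.7%, Variant 1 70/126 = 55.6% → Campaign Red
Mobile: Campaign Red 42/156 = 26.9%, Variant 1 451/1271 = 35.5% → Variant 1
Overall: Campaign Red 1010/1585 = 63.7%, Variant 1 521/1397 = 37.3% → Campaign Red
Neither sweeps: Campaign Red wins 1 of 2 groups, Variant 1 wins 1. Campaign Red wins overall but not every group — no Simpson reversal.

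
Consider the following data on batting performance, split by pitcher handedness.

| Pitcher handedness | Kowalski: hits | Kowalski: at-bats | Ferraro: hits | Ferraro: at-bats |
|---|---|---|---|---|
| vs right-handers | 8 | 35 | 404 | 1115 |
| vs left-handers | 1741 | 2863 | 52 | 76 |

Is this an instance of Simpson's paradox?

Vs right-handers: Kowalski 8/35 = 22.9%, Ferraro 404/1115 = 36.2% → Ferraro
Vs left-handers: Kowalski 1741/2863 = 60.8%, Ferraro 52/76 = 68.4% → Ferraro
Overall: Kowalski 1749/2898 = 60.4%, Ferraro 456/1191 = 38.3% → Kowalski
Ferraro wins each pitcher group but Kowalski wins overall — the comparison reverses. Ferraro's at-bats skew toward vs right-handers, which has a lower base rate.

Yes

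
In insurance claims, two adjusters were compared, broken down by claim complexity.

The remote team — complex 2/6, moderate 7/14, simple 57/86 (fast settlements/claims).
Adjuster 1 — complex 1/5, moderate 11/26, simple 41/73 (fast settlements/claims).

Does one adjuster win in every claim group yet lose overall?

No

Complex: the remote team 2/6 = 33.3%, Adjuster 1 1/5 = 20.0% → the remote team
Moderate: the remote team 7/14 = 50.0%, Adjuster 1 11/26 = 42.3% → the remote team
Simple: the remote team 57/86 = 66.3%, Adjuster 1 41/73 = 56.2% → the remote team
Overall: the remote team 66/106 = 62.3%, Adjuster 1 53/104 = 51.0% → the remote team
The remote team wins overall and in every claim group — no reversal.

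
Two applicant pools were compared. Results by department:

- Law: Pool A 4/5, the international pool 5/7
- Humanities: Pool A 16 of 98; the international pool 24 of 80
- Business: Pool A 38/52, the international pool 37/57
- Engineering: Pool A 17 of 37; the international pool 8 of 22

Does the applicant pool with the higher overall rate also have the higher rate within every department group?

No

Law: Pool A 4/5 = 80.0%, the international pool 5/7 = 71.4% → Pool A
Humanities: Pool A 16/98 = 16.3%, the international pool 24/80 = 30.0% → the international pool
Business: Pool A 38/52 = 73.1%, the international pool 37/57 = 64.9% → Pool A
Engineering: Pool A 17/37 = 45.9%, the international pool 8/22 = 36.4% → Pool A
Overall: Pool A 75/192 = 39.1%, the international pool 74/166 = 44.6% → the international pool
Neither sweeps: Pool A wins 3 of 4 groups, the international pool wins 1. The international pool wins overall but not every group — no Simpson reversal.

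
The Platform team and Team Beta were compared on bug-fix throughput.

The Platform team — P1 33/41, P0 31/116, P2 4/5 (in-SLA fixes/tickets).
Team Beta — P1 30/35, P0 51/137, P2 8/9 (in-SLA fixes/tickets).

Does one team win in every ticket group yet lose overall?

P1: the Platform team 33/41 = 80.5%, Team Beta 30/35 = 85.7% → Team Beta
P0: the Platform team 31/116 = 26.7%, Team Beta 51/137 = 37.2% → Team Beta
P2: the Platform team 4/5 = 80.0%, Team Beta 8/9 = 88.9% → Team Beta
Overall: the Platform team 68/162 = 42.0%, Team Beta 89/181 = 49.2% → Team Beta
Team Beta wins overall and in every ticket group — no reversal.

No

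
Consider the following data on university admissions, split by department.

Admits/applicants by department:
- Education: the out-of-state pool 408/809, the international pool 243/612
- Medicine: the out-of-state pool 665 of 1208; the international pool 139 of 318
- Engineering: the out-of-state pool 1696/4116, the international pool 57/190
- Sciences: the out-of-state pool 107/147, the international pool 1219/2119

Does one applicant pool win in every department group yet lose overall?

Education: the out-of-state pool 408/809 = 50.4%, the international pool 243/612 = 39.7% → the out-of-state pool
Medicine: the out-of-state pool 665/1208 = 55.0%, the international pool 139/318 = 43.7% → the out-of-state pool
Engineering: the out-of-state pool 1696/4116 = 41.2%, the international pool 57/190 = 30.0% → the out-of-state pool
Sciences: the out-of-state pool 107/147 = 72.8%, the international pool 1219/2119 = 57.5% → the out-of-state pool
Overall: the out-of-state pool 2876/6280 = 45.8%, the international pool 1658/3239 = 51.2% → the international pool
The out-of-state pool wins each department group but the international pool wins overall — the comparison reverses. The out-of-state pool's applicants skew toward Engineering, which has a lower base rate.

Yes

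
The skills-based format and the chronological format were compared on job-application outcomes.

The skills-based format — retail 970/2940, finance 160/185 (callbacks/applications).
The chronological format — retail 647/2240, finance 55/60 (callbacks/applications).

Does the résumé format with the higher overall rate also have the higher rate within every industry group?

Retail: the skills-based format 970/2940 = 33.0%, the chronological format 647/2240 = 28.9% → the skills-based format
Finance: the skills-based format 160/185 = 86.5%, the chronological format 55/60 = 91.7% → the chronological format
Overall: the skills-based format 1130/3125 = 36.2%, the chronological format 702/2300 = 30.5% → the skills-based format
Neither sweeps: the skills-based format wins 1 of 2 groups, the chronological format wins 1. The skills-based format wins overall but not every group — no Simpson reversal.

No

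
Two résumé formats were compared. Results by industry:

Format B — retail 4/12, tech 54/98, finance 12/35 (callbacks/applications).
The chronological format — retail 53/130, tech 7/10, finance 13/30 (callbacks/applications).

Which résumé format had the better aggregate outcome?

Format B

Retail: Format B 4/12 = 33.3%, the chronological format 53/130 = 40.8% → the chronological format
Tech: Format B 54/98 = 55.1%, the chronological format 7/10 = 70.0% → the chronological format
Finance: Format B 12/35 = 34.3%, the chronological format 13/30 = 43.3% → the chronological format
Overall: Format B 70/145 = 48.3%, the chronological format 73/170 = 42.9% → Format B
(The chronological format wins every industry group but Format B wins overall — the chronological format's applications skew toward the low-rate retail group.)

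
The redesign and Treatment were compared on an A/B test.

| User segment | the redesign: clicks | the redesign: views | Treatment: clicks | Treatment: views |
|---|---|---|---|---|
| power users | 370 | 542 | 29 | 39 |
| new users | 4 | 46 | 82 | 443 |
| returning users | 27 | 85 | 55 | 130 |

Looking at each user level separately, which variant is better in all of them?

Treatment

Power users: the redesign 370/542 = 68.3%, Treatment 29/39 = 74.4% → Treatment
New users: the redesign 4/46 = 8.7%, Treatment 82/443 = 18.5% → Treatment
Returning users: the redesign 27/85 = 31.8%, Treatment 55/130 = 42.3% → Treatment
Treatment has the higher rate in all 3 groups.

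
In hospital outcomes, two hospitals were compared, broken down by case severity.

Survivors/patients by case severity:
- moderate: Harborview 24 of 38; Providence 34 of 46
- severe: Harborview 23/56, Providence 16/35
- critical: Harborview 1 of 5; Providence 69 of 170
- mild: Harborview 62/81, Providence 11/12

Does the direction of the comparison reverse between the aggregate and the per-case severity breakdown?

Yes

Moderate: Harborview 24/38 = 63.2%, Providence 34/46 = 73.9% → Providence
Severe: Harborview 23/56 = 41.1%, Providence 16/35 = 45.7% → Providence
Critical: Harborview 1/5 = 20.0%, Providence 69/170 = 40.6% → Providence
Mild: Harborview 62/81 = 76.5%, Providence 11/12 = 91.7% → Providence
Overall: Harborview 110/180 = 61.1%, Providence 130/263 = 49.4% → Harborview
Providence wins each case group but Harborview wins overall — the comparison reverses. Providence's patients skew toward critical, which has a lower base rate.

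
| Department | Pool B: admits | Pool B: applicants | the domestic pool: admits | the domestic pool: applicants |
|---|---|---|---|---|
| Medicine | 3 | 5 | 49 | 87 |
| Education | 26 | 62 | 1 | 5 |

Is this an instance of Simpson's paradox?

Medicine: Pool B 3/5 = 60.0%, the domestic pool 49/87 = 56.3% → Pool B
Education: Pool B 26/62 = 41.9%, the domestic pool 1/5 = 20.0% → Pool B
Overall: Pool B 29/67 = 43.3%, the domestic pool 50/92 = 54.3% → the domestic pool
Pool B wins each department group but the domestic pool wins overall — the comparison reverses. Pool B's applicants skew toward Education, which has a lower base rate.

Yes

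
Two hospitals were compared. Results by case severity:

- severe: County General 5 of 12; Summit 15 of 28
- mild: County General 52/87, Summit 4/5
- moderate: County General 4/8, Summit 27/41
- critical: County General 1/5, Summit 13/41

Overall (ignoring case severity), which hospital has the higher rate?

County General

Severe: County General 5/12 = 41.7%, Summit 15/28 = 53.6% → Summit
Mild: County General 52/87 = 59.8%, Summit 4/5 = 80.0% → Summit
Moderate: County General 4/8 = 50.0%, Summit 27/41 = 65.9% → Summit
Critical: County General 1/5 = 20.0%, Summit 13/41 = 31.7% → Summit
Overall: County General 62/112 = 55.4%, Summit 59/115 = 51.3% → County General
(Summit wins every case group but County General wins overall — Summit's patients skew toward the low-rate critical group.)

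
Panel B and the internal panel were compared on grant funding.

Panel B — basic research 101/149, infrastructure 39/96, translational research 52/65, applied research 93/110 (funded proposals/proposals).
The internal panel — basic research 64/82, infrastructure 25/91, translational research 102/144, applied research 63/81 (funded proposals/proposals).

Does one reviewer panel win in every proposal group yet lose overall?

Basic research: Panel B 101/149 = 67.8%, the internal panel 64/82 = 78.0% → the internal panel
Infrastructure: Panel B 39/96 = 40.6%, the internal panel 25/91 = 27.5% → Panel B
Translational research: Panel B 52/65 = 80.0%, the internal panel 102/144 = 70.8% → Panel B
Applied research: Panel B 93/110 = 84.5%, the internal panel 63/81 = 77.8% → Panel B
Overall: Panel B 285/420 = 67.9%, the internal panel 254/398 = 63.8% → Panel B
Neither sweeps: Panel B wins 3 of 4 groups, the internal panel wins 1. Panel B wins overall but not every group — no Simpson reversal.

No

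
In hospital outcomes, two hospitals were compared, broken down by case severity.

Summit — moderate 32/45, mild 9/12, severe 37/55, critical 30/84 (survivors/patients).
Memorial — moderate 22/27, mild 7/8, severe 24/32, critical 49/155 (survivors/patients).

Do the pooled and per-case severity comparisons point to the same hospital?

No

Moderate: Summit 32/45 = 71.1%, Memorial 22/27 = 81.5% → Memorial
Mild: Summit 9/12 = 75.0%, Memorial 7/8 = 87.5% → Memorial
Severe: Summit 37/55 = 67.3%, Memorial 24/32 = 75.0% → Memorial
Critical: Summit 30/84 = 35.7%, Memorial 49/155 = 31.6% → Summit
Overall: Summit 108/196 = 55.1%, Memorial 102/222 = 45.9% → Summit
Neither sweeps: Summit wins 1 of 4 groups, Memorial wins 3. Summit wins overall but not every group — no Simpson reversal.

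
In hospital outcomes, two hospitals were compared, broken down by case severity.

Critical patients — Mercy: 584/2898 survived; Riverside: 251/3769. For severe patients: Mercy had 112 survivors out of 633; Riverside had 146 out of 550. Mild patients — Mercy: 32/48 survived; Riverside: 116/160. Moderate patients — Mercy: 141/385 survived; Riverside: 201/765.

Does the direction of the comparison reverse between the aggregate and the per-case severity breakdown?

Critical: Mercy 584/2898 = 20.2%, Riverside 251/3769 = 6.7% → Mercy
Severe: Mercy 112/633 = 17.7%, Riverside 146/550 = 26.5% → Riverside
Mild: Mercy 32/48 = 66.7%, Riverside 116/160 = 72.5% → Riverside
Moderate: Mercy 141/385 = 36.6%, Riverside 201/765 = 26.3% → Mercy
Overall: Mercy 869/3964 = 21.9%, Riverside 714/5244 = 13.6% → Mercy
Neither sweeps: Mercy wins 2 of 4 groups, Riverside wins 2. Mercy wins overall but not every group — no Simpson reversal.

No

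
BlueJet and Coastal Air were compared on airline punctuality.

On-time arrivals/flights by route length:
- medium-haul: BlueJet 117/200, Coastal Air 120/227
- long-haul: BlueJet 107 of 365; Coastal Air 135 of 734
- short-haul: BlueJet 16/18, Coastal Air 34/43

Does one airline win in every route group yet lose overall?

Medium-haul: BlueJet 117/200 = 58.5%, Coastal Air 120/227 = 52.9% → BlueJet
Long-haul: BlueJet 107/365 = 29.3%, Coastal Air 135/734 = 18.4% → BlueJet
Short-haul: BlueJet 16/18 = 88.9%, Coastal Air 34/43 = 79.1% → BlueJet
Overall: BlueJet 240/583 = 41.2%, Coastal Air 289/1004 = 28.8% → BlueJet
BlueJet wins overall and in every route group — no reversal.

No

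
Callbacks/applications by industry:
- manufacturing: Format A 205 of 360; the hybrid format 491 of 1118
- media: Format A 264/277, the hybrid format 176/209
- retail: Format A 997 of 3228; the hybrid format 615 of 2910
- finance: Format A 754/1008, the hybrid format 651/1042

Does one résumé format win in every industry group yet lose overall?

Manufacturing: Format A 205/360 = 56.9%, the hybrid format 491/1118 = 43.9% → Format A
Media: Format A 264/277 = 95.3%, the hybrid format 176/209 = 84.2% → Format A
Retail: Format A 997/3228 = 30.9%, the hybrid format 615/2910 = 21.1% → Format A
Finance: Format A 754/1008 = 74.8%, the hybrid format 651/1042 = 62.5% → Format A
Overall: Format A 2220/4873 = 45.6%, the hybrid format 1933/5279 = 36.6% → Format A
Format A wins overall and in every industry group — no reversal.

No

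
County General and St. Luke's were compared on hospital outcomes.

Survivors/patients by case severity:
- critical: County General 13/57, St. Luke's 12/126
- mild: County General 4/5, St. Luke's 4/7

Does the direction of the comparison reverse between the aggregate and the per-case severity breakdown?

No

Critical: County General 13/57 = 22.8%, St. Luke's 12/126 = 9.5% → County General
Mild: County General 4/5 = 80.0%, St. Luke's 4/7 = 57.1% → County General
Overall: County General 17/62 = 27.4%, St. Luke's 16/133 = 12.0% → County General
County General wins overall and in every case group — no reversal.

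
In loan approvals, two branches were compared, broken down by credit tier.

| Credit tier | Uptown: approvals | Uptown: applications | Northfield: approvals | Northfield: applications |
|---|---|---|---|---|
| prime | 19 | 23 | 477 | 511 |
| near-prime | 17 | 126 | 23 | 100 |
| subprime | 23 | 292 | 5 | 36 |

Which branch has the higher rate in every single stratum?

Northfield

Prime: Uptown 19/23 = 82.6%, Northfield 477/511 = 93.3% → Northfield
Near-prime: Uptown 17/126 = 13.5%, Northfield 23/100 = 23.0% → Northfield
Subprime: Uptown 23/292 = 7.9%, Northfield 5/36 = 13.9% → Northfield
Northfield has the higher rate in all 3 groups.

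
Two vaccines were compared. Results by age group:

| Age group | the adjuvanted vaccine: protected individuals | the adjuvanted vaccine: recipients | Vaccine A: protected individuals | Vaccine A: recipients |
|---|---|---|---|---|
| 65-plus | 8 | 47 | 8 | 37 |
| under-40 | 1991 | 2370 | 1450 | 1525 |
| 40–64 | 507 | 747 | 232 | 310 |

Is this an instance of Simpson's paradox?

No

65-plus: the adjuvanted vaccine 8/47 = 17.0%, Vaccine A 8/37 = 21.6% → Vaccine A
Under-40: the adjuvanted vaccine 1991/2370 = 84.0%, Vaccine A 1450/1525 = 95.1% → Vaccine A
40–64: the adjuvanted vaccine 507/747 = 67.9%, Vaccine A 232/310 = 74.8% → Vaccine A
Overall: the adjuvanted vaccine 2506/3164 = 79.2%, Vaccine A 1690/1872 = 90.3% → Vaccine A
Vaccine A wins overall and in every age group — no reversal.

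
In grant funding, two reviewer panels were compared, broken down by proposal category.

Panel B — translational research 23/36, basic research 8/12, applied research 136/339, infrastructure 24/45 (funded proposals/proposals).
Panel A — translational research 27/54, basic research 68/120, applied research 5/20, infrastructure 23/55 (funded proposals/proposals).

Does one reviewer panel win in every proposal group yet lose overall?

Yes

Translational research: Panel B 23/36 = 63.9%, Panel A 27/54 = 50.0% → Panel B
Basic research: Panel B 8/12 = 66.7%, Panel A 68/120 = 56.7% → Panel B
Applied research: Panel B 136/339 = 40.1%, Panel A 5/20 = 25.0% → Panel B
Infrastructure: Panel B 24/45 = 53.3%, Panel A 23/55 = 41.8% → Panel B
Overall: Panel B 191/432 = 44.2%, Panel A 123/249 = 49.4% → Panel A
Panel B wins each proposal group but Panel A wins overall — the comparison reverses. Panel B's proposals skew toward applied research, which has a lower base rate.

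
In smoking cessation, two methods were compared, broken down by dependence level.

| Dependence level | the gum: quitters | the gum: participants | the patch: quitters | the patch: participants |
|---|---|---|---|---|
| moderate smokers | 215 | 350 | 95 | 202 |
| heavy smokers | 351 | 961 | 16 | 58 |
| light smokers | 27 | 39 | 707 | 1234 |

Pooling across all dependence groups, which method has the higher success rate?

Moderate smokers: the gum 215/350 = 61.4%, the patch 95/202 = 47.0% → the gum
Heavy smokers: the gum 351/961 = 36.5%, the patch 16/58 = 27.6% → the gum
Light smokers: the gum 27/39 = 69.2%, the patch 707/1234 = 57.3% → the gum
Overall: the gum 593/1350 = 43.9%, the patch 818/1494 = 54.8% → the patch
(The gum wins every dependence group but the patch wins overall — the gum's participants skew toward the low-rate heavy smokers group.)

the patch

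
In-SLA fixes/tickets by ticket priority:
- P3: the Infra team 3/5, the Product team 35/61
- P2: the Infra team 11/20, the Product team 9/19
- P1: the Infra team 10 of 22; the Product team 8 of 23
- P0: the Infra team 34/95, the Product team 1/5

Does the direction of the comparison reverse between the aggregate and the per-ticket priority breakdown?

Yes

P3: the Infra team 3/5 = 60.0%, the Product team 35/61 = 57.4% → the Infra team
P2: the Infra team 11/20 = 55.0%, the Product team 9/19 = 47.4% → the Infra team
P1: the Infra team 10/22 = 45.5%, the Product team 8/23 = 34.8% → the Infra team
P0: the Infra team 34/95 = 35.8%, the Product team 1/5 = 20.0% → the Infra team
Overall: the Infra team 58/142 = 40.8%, the Product team 53/108 = 49.1% → the Product team
The Infra team wins each ticket group but the Product team wins overall — the comparison reverses. The Infra team's tickets skew toward P0, which has a lower base rate.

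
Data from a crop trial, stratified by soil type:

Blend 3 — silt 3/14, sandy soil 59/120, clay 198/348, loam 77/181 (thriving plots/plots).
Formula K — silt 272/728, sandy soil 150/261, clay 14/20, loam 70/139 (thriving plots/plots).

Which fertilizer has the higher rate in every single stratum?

Silt: Blend 3 3/14 = 21.4%, Formula K 272/728 = 37.4% → Formula K
Sandy soil: Blend 3 59/120 = 49.2%, Formula K 150/261 = 57.5% → Formula K
Clay: Blend 3 198/348 = 56.9%, Formula K 14/20 = 70.0% → Formula K
Loam: Blend 3 77/181 = 42.5%, Formula K 70/139 = 50.4% → Formula K
Formula K has the higher rate in all 4 groups.

Formula K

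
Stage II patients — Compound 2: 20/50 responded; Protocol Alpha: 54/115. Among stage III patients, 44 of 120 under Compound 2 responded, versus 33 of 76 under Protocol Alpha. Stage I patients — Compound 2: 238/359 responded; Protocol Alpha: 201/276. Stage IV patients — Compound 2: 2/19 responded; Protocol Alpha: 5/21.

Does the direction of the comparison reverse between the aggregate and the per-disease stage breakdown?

Stage II: Compound 2 20/50 = 40.0%, Protocol Alpha 54/115 = 47.0% → Protocol Alpha
Stage III: Compound 2 44/120 = 36.7%, Protocol Alpha 33/76 = 43.4% → Protocol Alpha
Stage I: Compound 2 238/359 = 66.3%, Protocol Alpha 201/276 = 72.8% → Protocol Alpha
Stage IV: Compound 2 2/19 = 10.5%, Protocol Alpha 5/21 = 23.8% → Protocol Alpha
Overall: Compound 2 304/548 = 55.5%, Protocol Alpha 293/488 = 60.0% → Protocol Alpha
Protocol Alpha wins overall and in every disease group — no reversal.

No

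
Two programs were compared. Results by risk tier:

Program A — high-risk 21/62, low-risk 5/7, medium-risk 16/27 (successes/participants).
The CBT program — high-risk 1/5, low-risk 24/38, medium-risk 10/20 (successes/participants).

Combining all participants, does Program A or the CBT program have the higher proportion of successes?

High-risk: Program A 21/62 = 33.9%, the CBT program 1/5 = 20.0% → Program A
Low-risk: Program A 5/7 = 71.4%, the CBT program 24/38 = 63.2% → Program A
Medium-risk: Program A 16/27 = 59.3%, the CBT program 10/20 = 50.0% → Program A
Overall: Program A 42/96 = 43.8%, the CBT program 35/63 = 55.6% → the CBT program
(Program A wins every risk group but the CBT program wins overall — Program A's participants skew toward the low-rate high-risk group.)

the CBT program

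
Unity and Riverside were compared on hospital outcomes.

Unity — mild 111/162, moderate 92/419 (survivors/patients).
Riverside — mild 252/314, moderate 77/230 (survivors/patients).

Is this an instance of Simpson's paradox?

Mild: Unity 111/162 = 68.5%, Riverside 252/314 = 80.3% → Riverside
Moderate: Unity 92/419 = 22.0%, Riverside 77/230 = 33.5% → Riverside
Overall: Unity 203/581 = 34.9%, Riverside 329/544 = 60.5% → Riverside
Riverside wins overall and in every case group — no reversal.

No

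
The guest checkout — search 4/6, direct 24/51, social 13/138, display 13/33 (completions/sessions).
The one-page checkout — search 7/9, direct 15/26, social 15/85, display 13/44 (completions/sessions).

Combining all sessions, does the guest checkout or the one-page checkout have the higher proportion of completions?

Search: the guest checkout 4/6 = 66.7%, the one-page checkout 7/9 = 77.8% → the one-page checkout
Direct: the guest checkout 24/51 = 47.1%, the one-page checkout 15/26 = 57.7% → the one-page checkout
Social: the guest checkout 13/138 = 9.4%, the one-page checkout 15/85 = 17.6% → the one-page checkout
Display: the guest checkout 13/33 = 39.4%, the one-page checkout 13/44 = 29.5% → the guest checkout
Overall: the guest checkout 54/228 = 23.7%, the one-page checkout 50/164 = 30.5% → the one-page checkout
(Neither sweeps every traffic group, but the one-page checkout has the higher pooled rate.)

the one-page checkout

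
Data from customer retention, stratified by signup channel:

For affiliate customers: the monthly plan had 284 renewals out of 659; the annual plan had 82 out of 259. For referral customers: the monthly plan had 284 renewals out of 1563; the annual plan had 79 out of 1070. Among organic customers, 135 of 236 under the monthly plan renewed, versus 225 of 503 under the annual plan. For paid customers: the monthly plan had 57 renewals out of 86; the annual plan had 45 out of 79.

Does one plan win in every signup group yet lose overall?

No

Affiliate: the monthly plan 284/659 = 43.1%, the annual plan 82/259 = 31.7% → the monthly plan
Referral: the monthly plan 284/1563 = 18.2%, the annual plan 79/1070 = 7.4% → the monthly plan
Organic: the monthly plan 135/236 = 57.2%, the annual plan 225/503 = 44.7% → the monthly plan
Paid: the monthly plan 57/86 = 66.3%, the annual plan 45/79 = 57.0% → the monthly plan
Overall: the monthly plan 760/2544 = 29.9%, the annual plan 431/1911 = 22.6% → the monthly plan
The monthly plan wins overall and in every signup group — no reversal.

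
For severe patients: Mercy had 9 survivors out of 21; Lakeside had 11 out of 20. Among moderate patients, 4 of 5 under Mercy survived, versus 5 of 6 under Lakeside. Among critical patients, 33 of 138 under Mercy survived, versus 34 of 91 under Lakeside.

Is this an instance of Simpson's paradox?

Severe: Mercy 9/21 = 42.9%, Lakeside 11/20 = 55.0% → Lakeside
Moderate: Mercy 4/5 = 80.0%, Lakeside 5/6 = 83.3% → Lakeside
Critical: Mercy 33/138 = 23.9%, Lakeside 34/91 = 37.4% → Lakeside
Overall: Mercy 46/164 = 28.0%, Lakeside 50/117 = 42.7% → Lakeside
Lakeside wins overall and in every case group — no reversal.

No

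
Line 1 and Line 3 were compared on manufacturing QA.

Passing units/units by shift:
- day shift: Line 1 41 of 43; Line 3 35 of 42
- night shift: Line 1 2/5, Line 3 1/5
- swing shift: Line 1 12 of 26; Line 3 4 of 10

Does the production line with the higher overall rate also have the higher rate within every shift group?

Yes

Day shift: Line 1 41/43 = 95.3%, Line 3 35/42 = 83.3% → Line 1
Night shift: Line 1 2/5 = 40.0%, Line 3 1/5 = 20.0% → Line 1
Swing shift: Line 1 12/26 = 46.2%, Line 3 4/10 = 40.0% → Line 1
Overall: Line 1 55/74 = 74.3%, Line 3 40/57 = 70.2% → Line 1
Line 1 wins overall and in every shift group — no reversal.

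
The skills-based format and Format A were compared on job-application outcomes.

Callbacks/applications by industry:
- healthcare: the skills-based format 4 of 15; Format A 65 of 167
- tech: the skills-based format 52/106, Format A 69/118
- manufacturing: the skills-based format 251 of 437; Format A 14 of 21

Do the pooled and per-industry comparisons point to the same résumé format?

No

Healthcare: the skills-based format 4/15 = 26.7%, Format A 65/167 = 38.9% → Format A
Tech: the skills-based format 52/106 = 49.1%, Format A 69/118 = 58.5% → Format A
Manufacturing: the skills-based format 251/437 = 57.4%, Format A 14/21 = 66.7% → Format A
Overall: the skills-based format 307/558 = 55.0%, Format A 148/306 = 48.4% → the skills-based format
Format A wins each industry group but the skills-based format wins overall — the comparison reverses. Format A's applications skew toward healthcare, which has a lower base rate.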